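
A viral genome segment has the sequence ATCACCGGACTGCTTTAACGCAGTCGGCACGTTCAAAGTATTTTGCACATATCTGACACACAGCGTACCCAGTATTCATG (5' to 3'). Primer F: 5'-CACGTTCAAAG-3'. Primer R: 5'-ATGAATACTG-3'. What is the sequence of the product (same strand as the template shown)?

5'-CACGTTCAAAGTATTTTGCACATATCTGACACACAGCGTACCCAGTATTCAT-3'

Forward primer CACGTTCAAAG is found on the top strand at positions 28–38.
Reverse complement of the reverse primer: CAGTATTCAT. This occurs on the top strand at positions 70–79.
The product is the template from position 28 through 79 (52 bp).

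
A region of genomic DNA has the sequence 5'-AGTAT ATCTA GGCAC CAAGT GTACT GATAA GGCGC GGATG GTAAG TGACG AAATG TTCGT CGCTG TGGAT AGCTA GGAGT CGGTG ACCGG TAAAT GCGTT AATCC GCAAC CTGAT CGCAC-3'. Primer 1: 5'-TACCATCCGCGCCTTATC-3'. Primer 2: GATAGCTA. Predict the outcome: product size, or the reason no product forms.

No product — the primers' 3' ends point away from each other.

Primer 1 (TACCATCCGCGCCTTATC) has reverse complement GATAAGGCGCGGATGGTA, which matches the top strand at positions 26–43; primer 1 anneals to the top strand there with its 3' end pointing upstream toward position 26.
Primer 2 (GATAGCTA) matches the top strand directly at positions 68–75; it anneals to the bottom strand with its 3' end pointing downstream toward position 75.
The 3' ends diverge (primer 1 extends toward position 1, primer 2 toward position 120), so the primers never converge on a shared product.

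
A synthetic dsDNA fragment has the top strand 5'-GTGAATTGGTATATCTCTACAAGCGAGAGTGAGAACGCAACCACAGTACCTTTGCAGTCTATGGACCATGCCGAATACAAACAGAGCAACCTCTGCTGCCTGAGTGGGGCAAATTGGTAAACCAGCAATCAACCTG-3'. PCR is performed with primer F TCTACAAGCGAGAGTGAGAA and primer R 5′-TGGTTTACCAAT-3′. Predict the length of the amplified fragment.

109 bp

Forward primer TCTACAAGCGAGAGTGAGAA is found on the top strand at positions 16–35.
Reverse complement of the reverse primer: ATTGGTAAACCA. This occurs on the top strand at positions 113–124.
The product runs from position 16 to position 124, so its length is 124 − 16 + 1 = 109 bp.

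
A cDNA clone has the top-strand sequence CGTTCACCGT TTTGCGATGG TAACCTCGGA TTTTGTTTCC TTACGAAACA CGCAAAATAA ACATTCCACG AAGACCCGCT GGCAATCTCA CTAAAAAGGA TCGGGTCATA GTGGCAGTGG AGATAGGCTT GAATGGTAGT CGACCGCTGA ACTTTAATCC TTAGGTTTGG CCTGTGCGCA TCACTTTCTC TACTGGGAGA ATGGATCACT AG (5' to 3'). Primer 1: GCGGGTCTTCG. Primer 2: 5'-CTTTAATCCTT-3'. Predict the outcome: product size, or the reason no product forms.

Primer 1 (GCGGGTCTTCG) has reverse complement CGAAGACCCGC, which matches the top strand at positions 69–79; primer 1 anneals to the top strand there with its 3' end pointing upstream toward position 69.
Primer 2 (CTTTAATCCTT) matches the top strand directly at positions 152–162; it anneals to the bottom strand with its 3' end pointing downstream toward position 162.
The 3' ends diverge (primer 1 extends toward position 1, primer 2 toward position 212), so the primers never converge on a shared product.

No product — the primers' 3' ends point away from each other.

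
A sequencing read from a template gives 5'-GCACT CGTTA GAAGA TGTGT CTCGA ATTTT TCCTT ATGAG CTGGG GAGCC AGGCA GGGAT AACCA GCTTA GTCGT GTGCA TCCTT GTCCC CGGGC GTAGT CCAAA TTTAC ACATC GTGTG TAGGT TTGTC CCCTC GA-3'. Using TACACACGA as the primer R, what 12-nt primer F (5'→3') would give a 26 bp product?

5'-TAGTCCAAATTT-3'

The reverse primer's reverse complement TCGTGTGTA matches the template at positions 114–122, so the product ends at position 122.
A 26 bp product then starts at position 122 − 26 + 1 = 97.
The forward primer is identical to the top strand there: TAGTCCAAATTT.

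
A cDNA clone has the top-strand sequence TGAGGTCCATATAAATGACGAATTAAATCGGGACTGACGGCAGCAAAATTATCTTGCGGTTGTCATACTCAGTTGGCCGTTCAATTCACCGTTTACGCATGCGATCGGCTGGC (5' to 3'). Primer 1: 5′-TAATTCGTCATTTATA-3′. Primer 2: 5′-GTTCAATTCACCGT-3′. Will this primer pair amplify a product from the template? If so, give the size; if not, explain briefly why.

Primer 1 (TAATTCGTCATTTATA) has reverse complement TATAAATGACGAATTA, which matches the top strand at positions 10–25; primer 1 anneals to the top strand there with its 3' end pointing upstream toward position 10.
Primer 2 (GTTCAATTCACCGT) matches the top strand directly at positions 79–92; it anneals to the bottom strand with its 3' end pointing downstream toward position 92.
The 3' ends diverge (primer 1 extends toward position 1, primer 2 toward position 113), so the primers never converge on a shared product.

No product — the primers' 3' ends point away from each other.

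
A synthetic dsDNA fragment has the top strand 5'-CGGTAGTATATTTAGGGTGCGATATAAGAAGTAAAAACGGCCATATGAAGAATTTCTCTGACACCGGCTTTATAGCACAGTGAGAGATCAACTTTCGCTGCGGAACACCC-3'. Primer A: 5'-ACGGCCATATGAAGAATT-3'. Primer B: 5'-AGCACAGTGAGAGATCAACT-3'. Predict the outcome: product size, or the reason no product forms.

Primer A (ACGGCCATATGAAGAATT) matches the top strand at positions 37–54 (3' end points downstream).
Primer B (AGCACAGTGAGAGATCAACT) also matches the top strand directly, at positions 74–93 — its reverse complement AGTTGATCTCTCACTGTGCT is not present.
Both primers anneal to the bottom strand with 3' ends pointing the same way, so neither can prime synthesis back toward the other.

No product — both primers anneal to the same strand and extend in the same direction.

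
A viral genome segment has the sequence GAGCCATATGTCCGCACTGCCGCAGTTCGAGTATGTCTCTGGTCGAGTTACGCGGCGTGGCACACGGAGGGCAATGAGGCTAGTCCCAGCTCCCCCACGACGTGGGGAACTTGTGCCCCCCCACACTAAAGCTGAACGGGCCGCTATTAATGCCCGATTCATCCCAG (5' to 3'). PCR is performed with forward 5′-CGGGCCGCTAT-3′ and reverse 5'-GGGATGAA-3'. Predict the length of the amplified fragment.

29 bp

Scanning the template, CGGGCCGCTAT occurs at positions 137–147; this primer anneals to the bottom strand there with its 3' end pointing downstream.
Reverse complement of the reverse primer: TTCATCCC. This occurs on the top strand at positions 158–165.
Product length = (reverse-primer end) − (forward-primer start) + 1 = 165 − 137 + 1 = 29 bp.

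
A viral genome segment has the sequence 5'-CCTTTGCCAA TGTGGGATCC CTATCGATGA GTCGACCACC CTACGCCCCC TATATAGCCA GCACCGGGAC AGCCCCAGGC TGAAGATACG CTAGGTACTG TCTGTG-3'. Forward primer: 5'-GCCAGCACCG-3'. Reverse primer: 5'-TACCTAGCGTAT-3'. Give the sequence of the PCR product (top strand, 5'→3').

5'-GCCAGCACCGGGACAGCCCCAGGCTGAAGATACGCTAGGTA-3'

Scanning the template, GCCAGCACCG occurs at positions 57–66; this primer anneals to the bottom strand there with its 3' end pointing downstream.
Taking the reverse complement of TACCTAGCGTAT gives ATACGCTAGGTA, found at positions 86–97 on the template; the primer anneals here to the top strand with its 3' end pointing upstream.
The product is the template from position 57 through 97 (41 bp).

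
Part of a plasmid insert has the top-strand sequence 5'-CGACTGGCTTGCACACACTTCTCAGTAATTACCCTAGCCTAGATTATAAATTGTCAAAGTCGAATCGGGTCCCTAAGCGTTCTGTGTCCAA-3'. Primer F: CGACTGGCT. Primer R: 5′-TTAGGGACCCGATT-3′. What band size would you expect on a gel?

Forward primer CGACTGGCT is found on the top strand at positions 1–9.
The reverse primer's reverse complement is AATCGGGTCCCTAA, which matches the template at positions 63–76.
Amplicon spans positions 1–76: 76 bp.

76 bp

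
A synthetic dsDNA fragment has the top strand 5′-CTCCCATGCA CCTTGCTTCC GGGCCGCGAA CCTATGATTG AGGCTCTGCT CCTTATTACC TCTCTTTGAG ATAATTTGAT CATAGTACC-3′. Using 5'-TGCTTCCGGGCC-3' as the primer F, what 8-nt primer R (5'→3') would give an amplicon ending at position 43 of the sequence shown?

5'-CCTCAATC-3'

The forward primer binds at positions 14–25; the product's 3' end on the top strand is position 43.
The reverse primer anneals to the top strand over positions 36–43, i.e. to GATTGAGG.
Its sequence written 5'→3' is the reverse complement: CCTCAATC.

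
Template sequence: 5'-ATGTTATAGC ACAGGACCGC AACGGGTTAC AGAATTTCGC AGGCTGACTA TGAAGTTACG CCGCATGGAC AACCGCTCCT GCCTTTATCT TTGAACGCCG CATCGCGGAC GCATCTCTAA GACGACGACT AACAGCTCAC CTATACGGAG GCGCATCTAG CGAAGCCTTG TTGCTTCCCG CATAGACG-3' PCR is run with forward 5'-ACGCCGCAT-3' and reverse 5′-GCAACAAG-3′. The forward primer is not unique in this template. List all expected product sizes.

117 bp, 80 bp

The forward primer ACGCCGCAT matches the top strand at positions 58–66, 95–103.
The reverse primer's reverse complement is CTTGTTGC, matching at positions 167–174.
Each forward site pairs with the reverse site to give a product ending at position 174: sizes 117, 80 bp.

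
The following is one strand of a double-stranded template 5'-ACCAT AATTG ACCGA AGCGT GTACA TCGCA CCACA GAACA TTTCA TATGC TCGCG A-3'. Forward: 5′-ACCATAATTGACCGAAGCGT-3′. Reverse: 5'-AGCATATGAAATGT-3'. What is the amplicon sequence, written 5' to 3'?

5'-ACCATAATTGACCGAAGCGTGTACATCGCACCACAGAACATTTCATATGCT-3'

The forward primer matches the template at positions 1–20.
Reverse complement of the reverse primer: ACATTTCATATGCT. This occurs on the top strand at positions 38–51.
The product is the template from position 1 through 51 (51 bp).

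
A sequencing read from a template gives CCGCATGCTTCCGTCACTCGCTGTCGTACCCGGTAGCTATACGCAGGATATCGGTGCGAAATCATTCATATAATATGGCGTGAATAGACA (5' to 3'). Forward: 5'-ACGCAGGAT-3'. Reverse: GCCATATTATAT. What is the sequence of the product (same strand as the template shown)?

5'-ACGCAGGATATCGGTGCGAAATCATTCATATAATATGGC-3'

Scanning the template, ACGCAGGAT occurs at positions 41–49; this primer anneals to the bottom strand there with its 3' end pointing downstream.
Reverse complement of the reverse primer: ATATAATATGGC. This occurs on the top strand at positions 68–79.
The product is the template from position 41 through 79 (39 bp).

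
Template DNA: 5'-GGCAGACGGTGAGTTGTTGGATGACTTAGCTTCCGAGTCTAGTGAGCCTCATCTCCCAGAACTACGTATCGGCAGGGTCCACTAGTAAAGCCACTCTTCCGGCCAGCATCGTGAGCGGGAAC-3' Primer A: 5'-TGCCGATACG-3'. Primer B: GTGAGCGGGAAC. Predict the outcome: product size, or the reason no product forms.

Primer A (TGCCGATACG) has reverse complement CGTATCGGCA, which matches the top strand at positions 65–74; primer A anneals to the top strand there with its 3' end pointing upstream toward position 65.
Primer B (GTGAGCGGGAAC) matches the top strand directly at positions 111–122; it anneals to the bottom strand with its 3' end pointing downstream toward position 122.
The 3' ends diverge (primer A extends toward position 1, primer B toward position 122), so the primers never converge on a shared product.

No product — the primers' 3' ends point away from each other.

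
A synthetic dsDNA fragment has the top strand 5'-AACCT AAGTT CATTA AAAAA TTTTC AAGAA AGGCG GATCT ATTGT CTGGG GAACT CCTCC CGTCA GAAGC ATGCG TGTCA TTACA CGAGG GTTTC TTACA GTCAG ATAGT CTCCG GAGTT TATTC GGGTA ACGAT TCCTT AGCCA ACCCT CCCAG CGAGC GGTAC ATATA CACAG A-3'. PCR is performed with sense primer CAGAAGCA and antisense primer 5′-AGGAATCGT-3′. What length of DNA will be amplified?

76 bp

The forward primer matches the template at positions 64–71.
Taking the reverse complement of AGGAATCGT gives ACGATTCCT, found at positions 131–139 on the template; the primer anneals here to the top strand with its 3' end pointing upstream.
Product length = (reverse-primer end) − (forward-primer start) + 1 = 139 − 64 + 1 = 76 bp.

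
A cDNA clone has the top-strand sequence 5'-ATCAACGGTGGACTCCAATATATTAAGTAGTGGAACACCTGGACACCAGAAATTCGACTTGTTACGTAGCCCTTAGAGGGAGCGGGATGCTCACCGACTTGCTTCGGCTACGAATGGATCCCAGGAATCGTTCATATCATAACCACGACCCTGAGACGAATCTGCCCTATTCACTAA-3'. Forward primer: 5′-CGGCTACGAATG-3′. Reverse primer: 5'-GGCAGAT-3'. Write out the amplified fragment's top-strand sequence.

Scanning the template, CGGCTACGAATG occurs at positions 105–116; this primer anneals to the bottom strand there with its 3' end pointing downstream.
The reverse primer's reverse complement is ATCTGCC, which matches the template at positions 160–166.
The product is the template from position 105 through 166 (62 bp).

5'-CGGCTACGAATGGATCCCAGGAATCGTTCATATCATAACCACGACCCTGAGACGAATCTGCC-3'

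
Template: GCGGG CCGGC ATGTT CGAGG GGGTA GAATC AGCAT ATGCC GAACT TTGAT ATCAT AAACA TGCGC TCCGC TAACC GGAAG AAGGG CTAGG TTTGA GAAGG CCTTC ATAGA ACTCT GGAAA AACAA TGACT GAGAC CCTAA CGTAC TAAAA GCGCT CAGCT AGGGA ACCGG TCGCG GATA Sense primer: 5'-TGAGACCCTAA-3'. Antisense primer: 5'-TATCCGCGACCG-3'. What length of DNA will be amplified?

Forward primer TGAGACCCTAA is found on the top strand at positions 130–140.
The reverse primer's reverse complement is CGGTCGCGGATA, which matches the template at positions 168–179.
Amplicon spans positions 130–179: 50 bp.

50 bp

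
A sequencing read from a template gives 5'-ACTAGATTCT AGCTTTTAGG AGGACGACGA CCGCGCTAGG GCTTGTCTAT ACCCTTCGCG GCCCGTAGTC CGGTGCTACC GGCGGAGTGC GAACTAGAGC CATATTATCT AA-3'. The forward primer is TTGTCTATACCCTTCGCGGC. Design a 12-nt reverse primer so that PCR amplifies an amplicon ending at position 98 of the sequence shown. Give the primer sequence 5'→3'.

The forward primer binds at positions 43–62; the product's 3' end on the top strand is position 98.
The reverse primer anneals to the top strand over positions 87–98, i.e. to GTGCGAACTAGA.
Its sequence written 5'→3' is the reverse complement: TCTAGTTCGCAC.

5'-TCTAGTTCGCAC-3'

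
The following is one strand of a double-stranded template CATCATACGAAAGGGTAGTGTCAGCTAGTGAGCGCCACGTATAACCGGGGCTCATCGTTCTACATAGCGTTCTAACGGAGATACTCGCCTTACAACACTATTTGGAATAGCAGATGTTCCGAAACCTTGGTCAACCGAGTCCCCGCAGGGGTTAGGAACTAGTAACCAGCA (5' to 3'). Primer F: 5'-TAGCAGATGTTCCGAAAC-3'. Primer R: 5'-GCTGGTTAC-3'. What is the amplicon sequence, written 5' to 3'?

Scanning the template, TAGCAGATGTTCCGAAAC occurs at positions 108–125; this primer anneals to the bottom strand there with its 3' end pointing downstream.
Reverse complement of the reverse primer: GTAACCAGC. This occurs on the top strand at positions 162–170.
The product is the template from position 108 through 170 (63 bp).

5'-TAGCAGATGTTCCGAAACCTTGGTCAACCGAGTCCCCGCAGGGGTTAGGAACTAGTAACCAGC-3'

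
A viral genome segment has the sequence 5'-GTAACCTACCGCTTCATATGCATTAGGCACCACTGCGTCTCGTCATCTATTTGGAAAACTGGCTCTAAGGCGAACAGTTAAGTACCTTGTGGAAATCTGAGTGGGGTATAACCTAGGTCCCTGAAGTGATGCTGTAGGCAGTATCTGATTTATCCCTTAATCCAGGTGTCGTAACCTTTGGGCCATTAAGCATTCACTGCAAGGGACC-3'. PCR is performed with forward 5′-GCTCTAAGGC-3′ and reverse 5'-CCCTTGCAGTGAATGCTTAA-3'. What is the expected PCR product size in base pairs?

144 bp

Scanning the template, GCTCTAAGGC occurs at positions 62–71; this primer anneals to the bottom strand there with its 3' end pointing downstream.
Taking the reverse complement of CCCTTGCAGTGAATGCTTAA gives TTAAGCATTCACTGCAAGGG, found at positions 186–205 on the template; the primer anneals here to the top strand with its 3' end pointing upstream.
Amplicon spans positions 62–205: 144 bp.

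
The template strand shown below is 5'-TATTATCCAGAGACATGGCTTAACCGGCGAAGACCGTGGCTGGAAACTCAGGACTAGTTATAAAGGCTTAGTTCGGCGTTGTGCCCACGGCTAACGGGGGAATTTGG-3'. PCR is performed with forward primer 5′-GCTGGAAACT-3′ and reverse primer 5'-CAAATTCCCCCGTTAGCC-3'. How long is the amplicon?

The forward primer matches the template at positions 39–48.
The reverse primer's reverse complement is GGCTAACGGGGGAATTTG, which matches the template at positions 89–106.
The product runs from position 39 to position 106, so its length is 106 − 39 + 1 = 68 bp.

68 bp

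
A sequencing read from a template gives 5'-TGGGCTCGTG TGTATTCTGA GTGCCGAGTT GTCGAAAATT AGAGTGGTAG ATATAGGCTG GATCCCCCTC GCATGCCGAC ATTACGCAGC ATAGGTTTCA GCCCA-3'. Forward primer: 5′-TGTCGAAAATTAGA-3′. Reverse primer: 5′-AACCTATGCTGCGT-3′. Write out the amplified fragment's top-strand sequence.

Forward primer TGTCGAAAATTAGA is found on the top strand at positions 30–43.
The reverse primer's reverse complement is ACGCAGCATAGGTT, which matches the template at positions 84–97.
The product is the template from position 30 through 97 (68 bp).

5'-TGTCGAAAATTAGAGTGGTAGATATAGGCTGGATCCCCCTCGCATGCCGACATTACGCAGCATAGGTT-3'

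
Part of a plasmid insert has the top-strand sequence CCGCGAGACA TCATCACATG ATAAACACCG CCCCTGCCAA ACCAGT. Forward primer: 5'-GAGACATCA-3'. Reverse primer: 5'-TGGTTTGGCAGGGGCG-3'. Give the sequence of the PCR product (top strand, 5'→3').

The forward primer matches the template at positions 5–13.
Reverse complement of the reverse primer: CGCCCCTGCCAAACCA. This occurs on the top strand at positions 29–44.
The product is the template from position 5 through 44 (40 bp).

5'-GAGACATCATCACATGATAAACACCGCCCCTGCCAAACCA-3'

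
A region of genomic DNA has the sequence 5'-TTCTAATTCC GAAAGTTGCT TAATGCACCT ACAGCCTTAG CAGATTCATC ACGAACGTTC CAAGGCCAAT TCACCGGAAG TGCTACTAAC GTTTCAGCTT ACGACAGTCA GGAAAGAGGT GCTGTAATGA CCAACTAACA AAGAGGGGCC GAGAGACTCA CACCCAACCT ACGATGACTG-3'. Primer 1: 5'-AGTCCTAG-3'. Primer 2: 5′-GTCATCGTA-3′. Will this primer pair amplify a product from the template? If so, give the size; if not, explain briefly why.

Primer 1 (AGTCCTAG) does not match the top strand, and its reverse complement CTAGGACT does not match either.
With no annealing site for primer 1, no amplification occurs.

No product — primer 1 has no binding site in the template.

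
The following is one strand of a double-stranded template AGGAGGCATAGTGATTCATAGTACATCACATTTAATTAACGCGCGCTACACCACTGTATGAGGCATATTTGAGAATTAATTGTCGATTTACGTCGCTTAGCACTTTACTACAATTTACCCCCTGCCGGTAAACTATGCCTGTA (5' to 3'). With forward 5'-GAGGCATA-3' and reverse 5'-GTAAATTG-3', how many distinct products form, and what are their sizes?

The forward primer GAGGCATA matches the top strand at positions 3–10, 60–67.
The reverse primer's reverse complement is CAATTTAC, matching at positions 111–118.
Each forward site pairs with the reverse site to give a product ending at position 118: sizes 116, 59 bp.

Two products: 116 bp, 59 bp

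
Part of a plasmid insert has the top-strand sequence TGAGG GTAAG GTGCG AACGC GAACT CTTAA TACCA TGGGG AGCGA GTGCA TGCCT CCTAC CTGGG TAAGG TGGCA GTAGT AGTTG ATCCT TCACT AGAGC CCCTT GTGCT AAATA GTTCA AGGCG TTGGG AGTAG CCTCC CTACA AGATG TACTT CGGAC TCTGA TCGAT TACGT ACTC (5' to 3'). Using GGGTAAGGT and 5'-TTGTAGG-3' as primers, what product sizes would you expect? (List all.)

The forward primer GGGTAAGGT matches the top strand at positions 4–12, 63–71.
The reverse primer's reverse complement is CCTACAA, matching at positions 140–146.
Each forward site pairs with the reverse site to give a product ending at position 146: sizes 143, 84 bp.

143 bp, 84 bp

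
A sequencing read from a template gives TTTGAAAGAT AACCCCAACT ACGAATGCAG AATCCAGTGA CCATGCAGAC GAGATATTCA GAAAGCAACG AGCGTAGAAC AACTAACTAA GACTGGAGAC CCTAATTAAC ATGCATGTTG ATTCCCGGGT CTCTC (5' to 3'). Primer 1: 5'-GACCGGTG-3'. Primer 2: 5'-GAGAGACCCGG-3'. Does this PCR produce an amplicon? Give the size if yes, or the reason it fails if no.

No product — primer 1 has no binding site in the template.

Primer 1 (GACCGGTG) does not match the top strand, and its reverse complement CACCGGTC does not match either.
With no annealing site for primer 1, no amplification occurs.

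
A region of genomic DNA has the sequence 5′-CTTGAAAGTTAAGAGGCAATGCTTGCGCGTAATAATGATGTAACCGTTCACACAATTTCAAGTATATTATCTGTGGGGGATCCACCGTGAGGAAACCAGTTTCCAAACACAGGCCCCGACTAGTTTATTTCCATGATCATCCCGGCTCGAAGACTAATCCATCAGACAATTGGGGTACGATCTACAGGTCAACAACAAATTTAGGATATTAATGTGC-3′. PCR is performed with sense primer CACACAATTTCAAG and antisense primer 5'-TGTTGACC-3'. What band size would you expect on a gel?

146 bp

Forward primer CACACAATTTCAAG is found on the top strand at positions 49–62.
Reverse complement of the reverse primer: GGTCAACA. This occurs on the top strand at positions 187–194.
The product runs from position 49 to position 194, so its length is 194 − 49 + 1 = 146 bp.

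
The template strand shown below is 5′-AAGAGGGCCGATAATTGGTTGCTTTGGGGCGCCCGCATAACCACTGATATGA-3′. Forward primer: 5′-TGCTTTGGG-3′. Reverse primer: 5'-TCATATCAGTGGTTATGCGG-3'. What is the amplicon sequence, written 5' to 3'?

5'-TGCTTTGGGGCGCCCGCATAACCACTGATATGA-3'

The forward primer matches the template at positions 20–28.
Taking the reverse complement of TCATATCAGTGGTTATGCGG gives CCGCATAACCACTGATATGA, found at positions 33–52 on the template; the primer anneals here to the top strand with its 3' end pointing upstream.
The product is the template from position 20 through 52 (33 bp).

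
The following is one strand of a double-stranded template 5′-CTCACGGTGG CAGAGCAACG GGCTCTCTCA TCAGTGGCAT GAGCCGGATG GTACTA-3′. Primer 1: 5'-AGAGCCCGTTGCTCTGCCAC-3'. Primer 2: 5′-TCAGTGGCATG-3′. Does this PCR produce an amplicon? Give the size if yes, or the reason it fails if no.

No product — the primers' 3' ends point away from each other.

Primer 1 (AGAGCCCGTTGCTCTGCCAC) has reverse complement GTGGCAGAGCAACGGGCTCT, which matches the top strand at positions 7–26; primer 1 anneals to the top strand there with its 3' end pointing upstream toward position 7.
Primer 2 (TCAGTGGCATG) matches the top strand directly at positions 31–41; it anneals to the bottom strand with its 3' end pointing downstream toward position 41.
The 3' ends diverge (primer 1 extends toward position 1, primer 2 toward position 56), so the primers never converge on a shared product.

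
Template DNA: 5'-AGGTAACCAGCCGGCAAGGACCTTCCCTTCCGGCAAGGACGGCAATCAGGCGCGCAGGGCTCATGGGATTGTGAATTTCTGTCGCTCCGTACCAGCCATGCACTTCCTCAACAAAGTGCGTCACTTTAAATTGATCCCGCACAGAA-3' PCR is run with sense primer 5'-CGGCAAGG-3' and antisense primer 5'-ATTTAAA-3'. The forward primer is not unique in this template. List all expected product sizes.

120 bp, 101 bp

The forward primer CGGCAAGG matches the top strand at positions 12–19, 31–38.
The reverse primer's reverse complement is TTTAAAT, matching at positions 125–131.
Each forward site pairs with the reverse site to give a product ending at position 131: sizes 120, 101 bp.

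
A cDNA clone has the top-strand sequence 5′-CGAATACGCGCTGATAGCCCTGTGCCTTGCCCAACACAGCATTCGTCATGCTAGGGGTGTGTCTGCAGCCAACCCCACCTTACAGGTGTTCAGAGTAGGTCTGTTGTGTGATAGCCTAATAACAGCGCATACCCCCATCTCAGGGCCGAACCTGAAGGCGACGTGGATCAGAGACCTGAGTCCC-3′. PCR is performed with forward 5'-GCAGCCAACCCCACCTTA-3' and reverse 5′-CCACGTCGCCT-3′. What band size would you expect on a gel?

Forward primer GCAGCCAACCCCACCTTA is found on the top strand at positions 65–82.
The reverse primer's reverse complement is AGGCGACGTGG, which matches the template at positions 156–166.
Amplicon spans positions 65–166: 102 bp.

102 bp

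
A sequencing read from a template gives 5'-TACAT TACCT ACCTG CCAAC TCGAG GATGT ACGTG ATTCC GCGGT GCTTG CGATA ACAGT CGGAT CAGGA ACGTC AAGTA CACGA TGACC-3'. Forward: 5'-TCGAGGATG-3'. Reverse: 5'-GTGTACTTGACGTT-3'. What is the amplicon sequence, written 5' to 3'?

The forward primer matches the template at positions 21–29.
Taking the reverse complement of GTGTACTTGACGTT gives AACGTCAAGTACAC, found at positions 70–83 on the template; the primer anneals here to the top strand with its 3' end pointing upstream.
The product is the template from position 21 through 83 (63 bp).

5'-TCGAGGATGTACGTGATTCCGCGGTGCTTGCGATAACAGTCGGATCAGGAACGTCAAGTACAC-3'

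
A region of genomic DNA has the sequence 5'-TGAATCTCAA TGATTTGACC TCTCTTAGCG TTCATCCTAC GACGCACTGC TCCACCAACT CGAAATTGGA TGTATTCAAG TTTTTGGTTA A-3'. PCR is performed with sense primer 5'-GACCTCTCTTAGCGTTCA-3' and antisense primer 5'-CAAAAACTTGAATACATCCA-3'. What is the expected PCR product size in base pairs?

70 bp

The forward primer matches the template at positions 17–34.
Taking the reverse complement of CAAAAACTTGAATACATCCA gives TGGATGTATTCAAGTTTTTG, found at positions 67–86 on the template; the primer anneals here to the top strand with its 3' end pointing upstream.
The product runs from position 17 to position 86, so its length is 86 − 17 + 1 = 70 bp.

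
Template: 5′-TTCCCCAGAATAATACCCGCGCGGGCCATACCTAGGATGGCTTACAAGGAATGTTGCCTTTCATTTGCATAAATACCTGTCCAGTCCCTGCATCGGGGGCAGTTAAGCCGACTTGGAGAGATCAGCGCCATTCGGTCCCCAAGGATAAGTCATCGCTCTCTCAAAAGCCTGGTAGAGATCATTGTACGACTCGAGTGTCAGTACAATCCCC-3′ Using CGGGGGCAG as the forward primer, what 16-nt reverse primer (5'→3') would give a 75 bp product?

5'-GCTTTTGAGAGAGCGA-3'

The forward primer binds at positions 94–102, so a 75 bp product ends at position 94 + 75 − 1 = 168.
The reverse primer anneals to the top strand over positions 153–168, i.e. to TCGCTCTCTCAAAAGC.
Its sequence written 5'→3' is the reverse complement: GCTTTTGAGAGAGCGA.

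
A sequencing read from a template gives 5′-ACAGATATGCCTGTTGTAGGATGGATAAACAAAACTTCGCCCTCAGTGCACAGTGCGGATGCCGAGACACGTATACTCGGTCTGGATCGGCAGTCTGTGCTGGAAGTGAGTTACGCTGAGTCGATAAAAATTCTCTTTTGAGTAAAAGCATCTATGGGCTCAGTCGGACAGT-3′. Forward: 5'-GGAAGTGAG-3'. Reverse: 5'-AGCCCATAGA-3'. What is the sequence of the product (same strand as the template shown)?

5'-GGAAGTGAGTTACGCTGAGTCGATAAAAATTCTCTTTTGAGTAAAAGCATCTATGGGCT-3'

The forward primer matches the template at positions 102–110.
Taking the reverse complement of AGCCCATAGA gives TCTATGGGCT, found at positions 151–160 on the template; the primer anneals here to the top strand with its 3' end pointing upstream.
The product is the template from position 102 through 160 (59 bp).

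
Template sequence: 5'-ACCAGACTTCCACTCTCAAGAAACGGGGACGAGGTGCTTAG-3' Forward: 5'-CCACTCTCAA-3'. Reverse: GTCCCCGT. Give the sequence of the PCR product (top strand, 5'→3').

Forward primer CCACTCTCAA is found on the top strand at positions 10–19.
Taking the reverse complement of GTCCCCGT gives ACGGGGAC, found at positions 23–30 on the template; the primer anneals here to the top strand with its 3' end pointing upstream.
The product is the template from position 10 through 30 (21 bp).

5'-CCACTCTCAAGAAACGGGGAC-3'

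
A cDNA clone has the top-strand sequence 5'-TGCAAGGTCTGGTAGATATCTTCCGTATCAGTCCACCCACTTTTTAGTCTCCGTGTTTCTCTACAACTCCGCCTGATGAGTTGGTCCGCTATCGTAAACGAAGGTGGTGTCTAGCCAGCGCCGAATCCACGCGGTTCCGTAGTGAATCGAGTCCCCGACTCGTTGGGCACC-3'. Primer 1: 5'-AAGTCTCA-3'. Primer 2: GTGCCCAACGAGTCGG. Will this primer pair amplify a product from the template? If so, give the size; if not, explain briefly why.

Primer 1 (AAGTCTCA) does not match the top strand, and its reverse complement TGAGACTT does not match either.
With no annealing site for primer 1, no amplification occurs.

No product — primer 1 has no binding site in the template.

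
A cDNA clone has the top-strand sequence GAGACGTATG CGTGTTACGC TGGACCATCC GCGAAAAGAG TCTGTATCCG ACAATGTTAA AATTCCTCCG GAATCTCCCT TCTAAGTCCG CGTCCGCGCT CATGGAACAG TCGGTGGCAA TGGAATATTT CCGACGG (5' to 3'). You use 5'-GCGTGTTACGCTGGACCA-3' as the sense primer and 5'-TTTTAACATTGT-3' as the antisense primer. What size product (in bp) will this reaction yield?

53 bp

The forward primer matches the template at positions 10–27.
Taking the reverse complement of TTTTAACATTGT gives ACAATGTTAAAA, found at positions 51–62 on the template; the primer anneals here to the top strand with its 3' end pointing upstream.
Amplicon spans positions 10–62: 53 bp.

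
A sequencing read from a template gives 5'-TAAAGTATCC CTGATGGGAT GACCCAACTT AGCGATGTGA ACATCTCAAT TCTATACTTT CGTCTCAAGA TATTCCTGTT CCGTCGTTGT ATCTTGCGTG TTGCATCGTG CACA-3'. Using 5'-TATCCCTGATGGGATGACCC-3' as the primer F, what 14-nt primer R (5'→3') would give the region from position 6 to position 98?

The product's 3' end on the top strand is position 98.
The reverse primer anneals to the top strand over positions 85–98, i.e. to CGTTGTATCTTGCG.
Its sequence written 5'→3' is the reverse complement: CGCAAGATACAACG.

5'-CGCAAGATACAACG-3'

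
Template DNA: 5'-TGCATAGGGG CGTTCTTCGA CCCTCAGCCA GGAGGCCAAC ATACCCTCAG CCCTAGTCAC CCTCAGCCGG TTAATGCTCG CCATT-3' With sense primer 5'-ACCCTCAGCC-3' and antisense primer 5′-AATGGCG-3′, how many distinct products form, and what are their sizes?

Three products: 66 bp, 43 bp, 27 bp

The forward primer ACCCTCAGCC matches the top strand at positions 20–29, 43–52, 59–68.
The reverse primer's reverse complement is CGCCATT, matching at positions 79–85.
Each forward site pairs with the reverse site to give a product ending at position 85: sizes 66, 43, 27 bp.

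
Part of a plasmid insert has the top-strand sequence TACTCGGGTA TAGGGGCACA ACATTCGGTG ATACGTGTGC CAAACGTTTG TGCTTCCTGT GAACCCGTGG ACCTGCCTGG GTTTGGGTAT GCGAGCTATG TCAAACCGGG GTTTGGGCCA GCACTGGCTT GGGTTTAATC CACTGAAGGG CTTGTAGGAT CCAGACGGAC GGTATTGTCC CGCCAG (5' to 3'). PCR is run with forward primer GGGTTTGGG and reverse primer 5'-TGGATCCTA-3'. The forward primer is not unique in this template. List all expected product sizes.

The forward primer GGGTTTGGG matches the top strand at positions 79–87, 109–117.
The reverse primer's reverse complement is TAGGATCCA, matching at positions 155–163.
Each forward site pairs with the reverse site to give a product ending at position 163: sizes 85, 55 bp.

85 bp, 55 bp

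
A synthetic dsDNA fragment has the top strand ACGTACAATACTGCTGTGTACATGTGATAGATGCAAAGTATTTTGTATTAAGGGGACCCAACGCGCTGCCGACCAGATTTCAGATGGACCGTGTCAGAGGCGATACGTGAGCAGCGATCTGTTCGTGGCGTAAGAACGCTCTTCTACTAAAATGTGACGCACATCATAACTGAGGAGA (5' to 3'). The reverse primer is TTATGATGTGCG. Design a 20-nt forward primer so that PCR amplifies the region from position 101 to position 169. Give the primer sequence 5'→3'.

5'-CGATACGTGAGCAGCGATCT-3'

The reverse primer's reverse complement CGCACATCATAA matches the template at positions 158–169; the product starts at position 101.
The forward primer is identical to the top strand over positions 101–120: CGATACGTGAGCAGCGATCT.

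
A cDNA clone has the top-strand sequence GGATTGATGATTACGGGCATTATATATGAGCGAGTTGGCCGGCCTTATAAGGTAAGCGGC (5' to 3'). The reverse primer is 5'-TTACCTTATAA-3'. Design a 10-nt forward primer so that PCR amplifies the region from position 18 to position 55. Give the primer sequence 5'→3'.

The reverse primer's reverse complement TTATAAGGTAA matches the template at positions 45–55; the product starts at position 18.
The forward primer is identical to the top strand over positions 18–27: CATTATATAT.

5'-CATTATATAT-3'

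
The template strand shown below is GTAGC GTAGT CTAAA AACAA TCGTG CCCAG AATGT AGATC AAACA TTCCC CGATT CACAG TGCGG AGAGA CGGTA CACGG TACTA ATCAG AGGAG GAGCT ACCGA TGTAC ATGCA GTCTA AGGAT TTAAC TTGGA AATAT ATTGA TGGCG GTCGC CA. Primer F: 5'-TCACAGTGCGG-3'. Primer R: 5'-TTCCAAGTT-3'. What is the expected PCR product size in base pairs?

82 bp

The forward primer matches the template at positions 55–65.
Reverse complement of the reverse primer: AACTTGGAA. This occurs on the top strand at positions 128–136.
Amplicon spans positions 55–136: 82 bp.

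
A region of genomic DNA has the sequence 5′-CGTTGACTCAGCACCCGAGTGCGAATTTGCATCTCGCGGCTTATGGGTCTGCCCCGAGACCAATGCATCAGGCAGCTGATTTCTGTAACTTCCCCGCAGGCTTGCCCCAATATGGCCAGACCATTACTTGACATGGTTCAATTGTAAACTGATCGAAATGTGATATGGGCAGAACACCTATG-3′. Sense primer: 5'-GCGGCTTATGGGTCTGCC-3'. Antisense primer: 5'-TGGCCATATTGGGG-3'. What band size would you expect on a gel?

Forward primer GCGGCTTATGGGTCTGCC is found on the top strand at positions 36–53.
Taking the reverse complement of TGGCCATATTGGGG gives CCCCAATATGGCCA, found at positions 105–118 on the template; the primer anneals here to the top strand with its 3' end pointing upstream.
Amplicon spans positions 36–118: 83 bp.

83 bp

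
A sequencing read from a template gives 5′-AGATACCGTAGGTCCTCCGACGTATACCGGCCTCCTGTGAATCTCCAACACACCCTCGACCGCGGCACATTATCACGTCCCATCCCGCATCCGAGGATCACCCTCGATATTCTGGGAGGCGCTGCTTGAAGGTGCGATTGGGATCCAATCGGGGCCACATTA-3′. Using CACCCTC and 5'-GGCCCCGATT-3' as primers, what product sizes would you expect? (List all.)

106 bp, 58 bp

The forward primer CACCCTC matches the top strand at positions 51–57, 99–105.
The reverse primer's reverse complement is AATCGGGGCC, matching at positions 147–156.
Each forward site pairs with the reverse site to give a product ending at position 156: sizes 106, 58 bp.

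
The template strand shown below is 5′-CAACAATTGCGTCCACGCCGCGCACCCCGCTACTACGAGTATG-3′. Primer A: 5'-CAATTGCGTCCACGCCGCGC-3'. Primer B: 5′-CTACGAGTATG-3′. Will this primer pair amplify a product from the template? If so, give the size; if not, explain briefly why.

Primer A (CAATTGCGTCCACGCCGCGC) matches the top strand at positions 4–23 (3' end points downstream).
Primer B (CTACGAGTATG) also matches the top strand directly, at positions 33–43 — its reverse complement CATACTCGTAG is not present.
Both primers anneal to the bottom strand with 3' ends pointing the same way, so neither can prime synthesis back toward the other.

No product — both primers anneal to the same strand and extend in the same direction.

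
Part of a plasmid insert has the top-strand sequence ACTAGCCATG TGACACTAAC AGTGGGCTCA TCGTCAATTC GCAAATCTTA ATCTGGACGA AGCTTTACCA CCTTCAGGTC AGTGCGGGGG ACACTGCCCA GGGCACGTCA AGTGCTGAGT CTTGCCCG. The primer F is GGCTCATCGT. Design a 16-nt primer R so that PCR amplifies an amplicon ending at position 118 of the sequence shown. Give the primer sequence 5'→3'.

The forward primer binds at positions 25–34; the product's 3' end on the top strand is position 118.
The reverse primer anneals to the top strand over positions 103–118, i.e. to GCACGTCAAGTGCTGA.
Its sequence written 5'→3' is the reverse complement: TCAGCACTTGACGTGC.

5'-TCAGCACTTGACGTGC-3'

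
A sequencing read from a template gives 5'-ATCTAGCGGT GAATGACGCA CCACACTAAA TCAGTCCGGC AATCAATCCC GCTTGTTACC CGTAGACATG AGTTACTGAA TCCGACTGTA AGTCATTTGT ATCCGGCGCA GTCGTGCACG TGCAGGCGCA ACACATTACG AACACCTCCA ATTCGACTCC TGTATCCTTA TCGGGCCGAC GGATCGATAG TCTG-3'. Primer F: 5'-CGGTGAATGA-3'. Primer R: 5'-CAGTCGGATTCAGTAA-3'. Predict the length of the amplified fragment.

82 bp

Forward primer CGGTGAATGA is found on the top strand at positions 7–16.
Reverse complement of the reverse primer: TTACTGAATCCGACTG. This occurs on the top strand at positions 73–88.
Product length = (reverse-primer end) − (forward-primer start) + 1 = 88 − 7 + 1 = 82 bp.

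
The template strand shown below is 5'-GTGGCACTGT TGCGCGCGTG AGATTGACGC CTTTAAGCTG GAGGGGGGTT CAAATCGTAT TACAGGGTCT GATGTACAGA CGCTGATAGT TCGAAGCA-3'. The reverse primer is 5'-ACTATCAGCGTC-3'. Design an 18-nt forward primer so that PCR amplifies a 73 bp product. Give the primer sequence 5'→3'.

The reverse primer's reverse complement GACGCTGATAGT matches the template at positions 79–90, so the product ends at position 90.
A 73 bp product then starts at position 90 − 73 + 1 = 18.
The forward primer is identical to the top strand there: GTGAGATTGACGCCTTTA.

5'-GTGAGATTGACGCCTTTA-3'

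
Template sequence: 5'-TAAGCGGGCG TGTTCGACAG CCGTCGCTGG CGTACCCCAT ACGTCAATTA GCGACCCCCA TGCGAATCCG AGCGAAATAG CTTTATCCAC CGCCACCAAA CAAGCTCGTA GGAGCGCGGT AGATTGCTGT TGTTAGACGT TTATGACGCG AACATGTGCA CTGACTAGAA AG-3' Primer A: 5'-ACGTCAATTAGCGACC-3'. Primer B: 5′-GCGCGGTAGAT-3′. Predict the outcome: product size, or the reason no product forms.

Primer A (ACGTCAATTAGCGACC) matches the top strand at positions 41–56 (3' end points downstream).
Primer B (GCGCGGTAGAT) also matches the top strand directly, at positions 114–124 — its reverse complement ATCTACCGCGC is not present.
Both primers anneal to the bottom strand with 3' ends pointing the same way, so neither can prime synthesis back toward the other.

No product — both primers anneal to the same strand and extend in the same direction.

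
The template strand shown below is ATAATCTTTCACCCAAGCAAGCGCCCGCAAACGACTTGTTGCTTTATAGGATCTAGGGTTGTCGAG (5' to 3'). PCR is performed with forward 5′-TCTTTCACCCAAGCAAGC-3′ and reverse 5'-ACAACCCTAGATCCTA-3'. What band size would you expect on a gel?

58 bp

Forward primer TCTTTCACCCAAGCAAGC is found on the top strand at positions 5–22.
Reverse complement of the reverse primer: TAGGATCTAGGGTTGT. This occurs on the top strand at positions 47–62.
Amplicon spans positions 5–62: 58 bp.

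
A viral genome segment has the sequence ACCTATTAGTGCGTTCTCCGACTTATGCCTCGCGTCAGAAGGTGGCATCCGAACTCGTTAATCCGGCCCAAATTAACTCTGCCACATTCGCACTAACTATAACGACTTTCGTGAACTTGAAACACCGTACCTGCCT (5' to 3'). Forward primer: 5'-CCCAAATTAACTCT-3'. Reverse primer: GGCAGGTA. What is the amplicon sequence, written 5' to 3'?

5'-CCCAAATTAACTCTGCCACATTCGCACTAACTATAACGACTTTCGTGAACTTGAAACACCGTACCTGCC-3'

Scanning the template, CCCAAATTAACTCT occurs at positions 67–80; this primer anneals to the bottom strand there with its 3' end pointing downstream.
Reverse complement of the reverse primer: TACCTGCC. This occurs on the top strand at positions 128–135.
The product is the template from position 67 through 135 (69 bp).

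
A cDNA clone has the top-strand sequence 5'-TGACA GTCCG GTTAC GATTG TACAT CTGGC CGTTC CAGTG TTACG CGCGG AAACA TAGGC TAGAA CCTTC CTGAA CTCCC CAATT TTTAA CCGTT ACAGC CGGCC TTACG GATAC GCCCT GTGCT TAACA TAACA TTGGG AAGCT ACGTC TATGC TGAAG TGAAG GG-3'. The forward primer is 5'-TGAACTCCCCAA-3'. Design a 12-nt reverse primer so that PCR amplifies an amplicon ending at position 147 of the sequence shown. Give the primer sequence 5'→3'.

The forward primer binds at positions 72–83; the product's 3' end on the top strand is position 147.
The reverse primer anneals to the top strand over positions 136–147, i.e. to TTGGGAAGCTAC.
Its sequence written 5'→3' is the reverse complement: GTAGCTTCCCAA.

5'-GTAGCTTCCCAA-3'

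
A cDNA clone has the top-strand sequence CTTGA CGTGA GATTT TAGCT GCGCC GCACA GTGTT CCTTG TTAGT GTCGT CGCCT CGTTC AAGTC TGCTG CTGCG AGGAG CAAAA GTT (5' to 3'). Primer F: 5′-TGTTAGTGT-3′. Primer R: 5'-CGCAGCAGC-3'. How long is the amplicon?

Scanning the template, TGTTAGTGT occurs at positions 39–47; this primer anneals to the bottom strand there with its 3' end pointing downstream.
Reverse complement of the reverse primer: GCTGCTGCG. This occurs on the top strand at positions 67–75.
Product length = (reverse-primer end) − (forward-primer start) + 1 = 75 − 39 + 1 = 37 bp.

37 bp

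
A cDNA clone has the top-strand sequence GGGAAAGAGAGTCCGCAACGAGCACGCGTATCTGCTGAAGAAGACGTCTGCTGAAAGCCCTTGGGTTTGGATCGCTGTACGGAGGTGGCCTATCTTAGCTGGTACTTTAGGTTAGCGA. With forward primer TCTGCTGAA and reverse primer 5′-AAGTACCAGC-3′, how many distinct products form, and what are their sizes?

The forward primer TCTGCTGAA matches the top strand at positions 31–39, 47–55.
The reverse primer's reverse complement is GCTGGTACTT, matching at positions 98–107.
Each forward site pairs with the reverse site to give a product ending at position 107: sizes 77, 61 bp.

Two products: 77 bp, 61 bp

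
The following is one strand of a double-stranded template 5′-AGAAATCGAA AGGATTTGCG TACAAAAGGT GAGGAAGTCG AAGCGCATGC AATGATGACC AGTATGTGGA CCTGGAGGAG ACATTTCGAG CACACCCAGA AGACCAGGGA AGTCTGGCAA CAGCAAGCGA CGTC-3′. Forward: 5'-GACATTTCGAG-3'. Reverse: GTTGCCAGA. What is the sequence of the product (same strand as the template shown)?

5'-GACATTTCGAGCACACCCAGAAGACCAGGGAAGTCTGGCAAC-3'

Scanning the template, GACATTTCGAG occurs at positions 80–90; this primer anneals to the bottom strand there with its 3' end pointing downstream.
The reverse primer's reverse complement is TCTGGCAAC, which matches the template at positions 113–121.
The product is the template from position 80 through 121 (42 bp).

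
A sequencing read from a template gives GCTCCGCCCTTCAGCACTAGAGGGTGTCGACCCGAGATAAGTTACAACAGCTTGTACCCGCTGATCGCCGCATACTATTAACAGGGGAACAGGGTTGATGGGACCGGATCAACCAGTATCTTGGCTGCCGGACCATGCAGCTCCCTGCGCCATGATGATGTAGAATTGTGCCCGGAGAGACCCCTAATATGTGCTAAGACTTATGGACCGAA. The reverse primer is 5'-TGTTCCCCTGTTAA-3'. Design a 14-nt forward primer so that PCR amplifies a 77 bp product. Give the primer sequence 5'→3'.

5'-CACTAGAGGGTGTC-3'

The reverse primer's reverse complement TTAACAGGGGAACA matches the template at positions 78–91, so the product ends at position 91.
A 77 bp product then starts at position 91 − 77 + 1 = 15.
The forward primer is identical to the top strand there: CACTAGAGGGTGTC.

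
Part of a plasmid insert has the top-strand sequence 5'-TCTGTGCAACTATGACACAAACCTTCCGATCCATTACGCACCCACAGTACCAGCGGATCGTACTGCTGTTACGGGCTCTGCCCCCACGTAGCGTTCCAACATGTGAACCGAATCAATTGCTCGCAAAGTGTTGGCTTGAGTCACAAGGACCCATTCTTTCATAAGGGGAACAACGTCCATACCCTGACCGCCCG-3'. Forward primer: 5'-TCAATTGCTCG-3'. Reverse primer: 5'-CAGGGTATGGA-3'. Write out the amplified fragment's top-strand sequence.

The forward primer matches the template at positions 113–123.
Reverse complement of the reverse primer: TCCATACCCTG. This occurs on the top strand at positions 176–186.
The product is the template from position 113 through 186 (74 bp).

5'-TCAATTGCTCGCAAAGTGTTGGCTTGAGTCACAAGGACCCATTCTTTCATAAGGGGAACAACGTCCATACCCTG-3'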